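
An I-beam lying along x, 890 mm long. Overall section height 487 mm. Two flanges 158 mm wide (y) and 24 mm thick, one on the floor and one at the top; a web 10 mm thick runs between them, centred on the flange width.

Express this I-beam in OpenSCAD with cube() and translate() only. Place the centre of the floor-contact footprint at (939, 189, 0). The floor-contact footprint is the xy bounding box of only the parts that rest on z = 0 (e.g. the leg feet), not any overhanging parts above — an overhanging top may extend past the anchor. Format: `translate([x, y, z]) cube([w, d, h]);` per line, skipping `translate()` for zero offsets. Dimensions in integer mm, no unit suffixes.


translate([494, 110, 0]) cube([890, 158, 24]);
translate([494, 184, 24]) cube([890, 10, 439]);
translate([494, 110, 463]) cube([890, 158, 24]);


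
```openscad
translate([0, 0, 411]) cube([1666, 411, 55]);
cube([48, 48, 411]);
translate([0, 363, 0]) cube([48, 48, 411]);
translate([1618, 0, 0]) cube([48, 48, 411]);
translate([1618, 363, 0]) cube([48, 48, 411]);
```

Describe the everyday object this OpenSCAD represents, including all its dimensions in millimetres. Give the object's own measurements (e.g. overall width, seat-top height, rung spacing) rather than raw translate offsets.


A long wooden bench with a 1666 mm (x) × 411 mm (y) seat, 55 mm thick, its top surface 466 mm above the floor. Four 48 mm square legs at the seat corners, flush with the edges, run from z = 0 to the seat underside.


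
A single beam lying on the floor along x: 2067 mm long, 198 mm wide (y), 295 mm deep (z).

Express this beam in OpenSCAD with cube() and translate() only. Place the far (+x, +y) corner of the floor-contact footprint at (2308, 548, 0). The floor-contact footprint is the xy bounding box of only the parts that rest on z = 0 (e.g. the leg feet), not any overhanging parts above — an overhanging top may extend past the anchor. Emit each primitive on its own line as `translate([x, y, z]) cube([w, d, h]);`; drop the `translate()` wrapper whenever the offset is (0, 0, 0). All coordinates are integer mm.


translate([241, 350, 0]) cube([2067, 198, 295]);


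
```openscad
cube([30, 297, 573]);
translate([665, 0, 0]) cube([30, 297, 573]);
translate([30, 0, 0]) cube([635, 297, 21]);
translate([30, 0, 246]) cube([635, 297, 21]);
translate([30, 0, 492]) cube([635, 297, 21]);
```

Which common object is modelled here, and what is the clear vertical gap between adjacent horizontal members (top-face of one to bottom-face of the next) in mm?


A bookshelf. The clear shelf gap is 225 mm.

Two tall side panels with 3 horizontal boards between them — a bookshelf. The first two shelf undersides are at z = 0 and z = 246; with shelf thickness 21, the clear gap is 246 − 0 − 21 = 225 mm.


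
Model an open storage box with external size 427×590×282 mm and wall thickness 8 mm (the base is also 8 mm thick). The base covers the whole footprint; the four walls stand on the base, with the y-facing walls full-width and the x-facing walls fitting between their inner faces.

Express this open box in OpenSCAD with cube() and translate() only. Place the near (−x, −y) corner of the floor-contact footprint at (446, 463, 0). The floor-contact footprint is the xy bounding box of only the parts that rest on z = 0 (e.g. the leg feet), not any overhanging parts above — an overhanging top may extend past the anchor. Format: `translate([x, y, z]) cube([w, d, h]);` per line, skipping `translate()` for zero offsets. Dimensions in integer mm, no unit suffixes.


translate([446, 463, 0]) cube([427, 590, 8]);
translate([446, 463, 8]) cube([427, 8, 274]);
translate([446, 1045, 8]) cube([427, 8, 274]);
translate([446, 471, 8]) cube([8, 574, 274]);
translate([865, 471, 8]) cube([8, 574, 274]);


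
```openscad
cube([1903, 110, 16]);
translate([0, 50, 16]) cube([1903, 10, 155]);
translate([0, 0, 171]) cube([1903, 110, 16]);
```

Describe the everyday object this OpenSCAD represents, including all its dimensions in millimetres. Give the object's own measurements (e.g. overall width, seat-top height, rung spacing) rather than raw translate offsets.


An I-beam lying along x, 1903 mm long. Overall section height 187 mm. Two flanges 110 mm wide (y) and 16 mm thick, one on the floor and one at the top; a web 10 mm thick runs between them, centred on the flange width.


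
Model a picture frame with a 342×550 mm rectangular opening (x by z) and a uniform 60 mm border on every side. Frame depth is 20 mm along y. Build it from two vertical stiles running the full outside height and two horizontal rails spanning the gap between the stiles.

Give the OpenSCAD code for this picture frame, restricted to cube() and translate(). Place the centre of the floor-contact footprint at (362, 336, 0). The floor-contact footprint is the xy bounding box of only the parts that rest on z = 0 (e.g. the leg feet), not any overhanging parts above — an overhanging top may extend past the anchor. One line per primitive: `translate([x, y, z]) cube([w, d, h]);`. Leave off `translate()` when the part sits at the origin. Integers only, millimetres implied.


translate([131, 326, 0]) cube([60, 20, 670]);
translate([533, 326, 0]) cube([60, 20, 670]);
translate([191, 326, 0]) cube([342, 20, 60]);
translate([191, 326, 610]) cube([342, 20, 60]);


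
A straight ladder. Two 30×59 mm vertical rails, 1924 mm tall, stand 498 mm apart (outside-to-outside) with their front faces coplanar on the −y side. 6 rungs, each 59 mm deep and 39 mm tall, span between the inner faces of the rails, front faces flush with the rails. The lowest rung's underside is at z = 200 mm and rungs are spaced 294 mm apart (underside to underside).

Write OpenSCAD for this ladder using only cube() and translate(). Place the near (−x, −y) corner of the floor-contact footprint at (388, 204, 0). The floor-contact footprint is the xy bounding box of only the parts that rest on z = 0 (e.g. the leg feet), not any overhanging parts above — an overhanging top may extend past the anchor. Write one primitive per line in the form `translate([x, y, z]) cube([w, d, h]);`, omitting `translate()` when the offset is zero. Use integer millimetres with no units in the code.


translate([388, 204, 0]) cube([30, 59, 1924]);
translate([856, 204, 0]) cube([30, 59, 1924]);
translate([418, 204, 200]) cube([438, 59, 39]);
translate([418, 204, 494]) cube([438, 59, 39]);
translate([418, 204, 788]) cube([438, 59, 39]);
translate([418, 204, 1082]) cube([438, 59, 39]);
translate([418, 204, 1376]) cube([438, 59, 39]);
translate([418, 204, 1670]) cube([438, 59, 39]);


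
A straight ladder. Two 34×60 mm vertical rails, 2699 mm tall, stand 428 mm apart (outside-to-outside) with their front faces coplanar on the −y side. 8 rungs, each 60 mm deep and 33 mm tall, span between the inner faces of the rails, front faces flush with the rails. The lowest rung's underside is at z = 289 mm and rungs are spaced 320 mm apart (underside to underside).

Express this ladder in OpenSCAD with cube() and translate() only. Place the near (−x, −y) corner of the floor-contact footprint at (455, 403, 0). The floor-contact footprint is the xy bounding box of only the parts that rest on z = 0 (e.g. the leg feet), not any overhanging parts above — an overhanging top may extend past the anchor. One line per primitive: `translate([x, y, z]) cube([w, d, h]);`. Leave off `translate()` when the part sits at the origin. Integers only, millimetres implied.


translate([455, 403, 0]) cube([34, 60, 2699]);
translate([849, 403, 0]) cube([34, 60, 2699]);
translate([489, 403, 289]) cube([360, 60, 33]);
translate([489, 403, 609]) cube([360, 60, 33]);
translate([489, 403, 929]) cube([360, 60, 33]);
translate([489, 403, 1249]) cube([360, 60, 33]);
translate([489, 403, 1569]) cube([360, 60, 33]);
translate([489, 403, 1889]) cube([360, 60, 33]);
translate([489, 403, 2209]) cube([360, 60, 33]);
translate([489, 403, 2529]) cube([360, 60, 33]);


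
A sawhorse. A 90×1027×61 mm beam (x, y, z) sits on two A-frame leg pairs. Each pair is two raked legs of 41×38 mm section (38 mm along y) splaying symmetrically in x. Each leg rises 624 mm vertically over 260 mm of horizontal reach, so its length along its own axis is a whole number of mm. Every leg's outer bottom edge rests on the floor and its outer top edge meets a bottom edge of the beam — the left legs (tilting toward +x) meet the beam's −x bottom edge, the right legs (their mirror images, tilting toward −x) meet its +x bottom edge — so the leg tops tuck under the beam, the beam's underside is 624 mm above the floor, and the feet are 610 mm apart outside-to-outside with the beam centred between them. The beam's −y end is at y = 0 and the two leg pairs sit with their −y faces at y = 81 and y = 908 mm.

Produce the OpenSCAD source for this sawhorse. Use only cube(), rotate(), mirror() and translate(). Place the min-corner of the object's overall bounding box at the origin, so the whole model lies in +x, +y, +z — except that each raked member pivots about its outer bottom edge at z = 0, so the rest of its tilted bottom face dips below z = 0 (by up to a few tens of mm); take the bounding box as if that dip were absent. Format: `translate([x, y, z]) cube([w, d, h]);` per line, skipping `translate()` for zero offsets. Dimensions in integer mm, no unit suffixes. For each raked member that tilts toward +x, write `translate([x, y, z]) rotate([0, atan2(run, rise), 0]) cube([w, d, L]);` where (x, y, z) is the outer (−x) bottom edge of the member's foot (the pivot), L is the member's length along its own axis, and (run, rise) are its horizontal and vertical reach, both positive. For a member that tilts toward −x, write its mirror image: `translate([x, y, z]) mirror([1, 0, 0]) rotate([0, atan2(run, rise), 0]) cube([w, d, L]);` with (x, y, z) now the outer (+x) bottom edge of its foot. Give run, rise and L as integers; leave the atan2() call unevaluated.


translate([260, 0, 624]) cube([90, 1027, 61]);
translate([0, 81, 0]) rotate([0, atan2(260, 624), 0]) cube([41, 38, 676]);
translate([610, 81, 0]) mirror([1, 0, 0]) rotate([0, atan2(260, 624), 0]) cube([41, 38, 676]);
translate([0, 908, 0]) rotate([0, atan2(260, 624), 0]) cube([41, 38, 676]);
translate([610, 908, 0]) mirror([1, 0, 0]) rotate([0, atan2(260, 624), 0]) cube([41, 38, 676]);


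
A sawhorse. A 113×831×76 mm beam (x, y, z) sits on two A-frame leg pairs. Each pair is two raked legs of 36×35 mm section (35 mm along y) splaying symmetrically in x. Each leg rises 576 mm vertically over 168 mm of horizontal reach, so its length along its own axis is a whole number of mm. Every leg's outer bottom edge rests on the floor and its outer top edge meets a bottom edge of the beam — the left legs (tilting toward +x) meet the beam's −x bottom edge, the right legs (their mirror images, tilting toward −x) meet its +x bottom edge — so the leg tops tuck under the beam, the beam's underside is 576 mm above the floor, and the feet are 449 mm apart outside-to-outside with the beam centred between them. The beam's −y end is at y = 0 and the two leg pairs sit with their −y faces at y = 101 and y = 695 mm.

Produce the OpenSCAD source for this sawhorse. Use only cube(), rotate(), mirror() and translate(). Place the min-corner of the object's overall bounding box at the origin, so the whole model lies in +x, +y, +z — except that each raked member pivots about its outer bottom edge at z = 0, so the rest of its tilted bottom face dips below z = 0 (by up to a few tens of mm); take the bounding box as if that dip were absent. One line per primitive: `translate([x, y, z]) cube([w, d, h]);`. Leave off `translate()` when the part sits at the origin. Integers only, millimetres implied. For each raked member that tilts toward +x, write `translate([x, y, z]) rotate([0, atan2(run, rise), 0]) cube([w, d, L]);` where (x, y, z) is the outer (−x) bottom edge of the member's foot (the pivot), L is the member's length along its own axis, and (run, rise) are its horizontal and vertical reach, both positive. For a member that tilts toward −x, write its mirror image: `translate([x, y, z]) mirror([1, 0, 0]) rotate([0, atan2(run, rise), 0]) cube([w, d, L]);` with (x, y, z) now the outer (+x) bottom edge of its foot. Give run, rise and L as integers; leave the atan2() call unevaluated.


translate([168, 0, 576]) cube([113, 831, 76]);
translate([0, 101, 0]) rotate([0, atan2(168, 576), 0]) cube([36, 35, 600]);
translate([449, 101, 0]) mirror([1, 0, 0]) rotate([0, atan2(168, 576), 0]) cube([36, 35, 600]);
translate([0, 695, 0]) rotate([0, atan2(168, 576), 0]) cube([36, 35, 600]);
translate([449, 695, 0]) mirror([1, 0, 0]) rotate([0, atan2(168, 576), 0]) cube([36, 35, 600]);


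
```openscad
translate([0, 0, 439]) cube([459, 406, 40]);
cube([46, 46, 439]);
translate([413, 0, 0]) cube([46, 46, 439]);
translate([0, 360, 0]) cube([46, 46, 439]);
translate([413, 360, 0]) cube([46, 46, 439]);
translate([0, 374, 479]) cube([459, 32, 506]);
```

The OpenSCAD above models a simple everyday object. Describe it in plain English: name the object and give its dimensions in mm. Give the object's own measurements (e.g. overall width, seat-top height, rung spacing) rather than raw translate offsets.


A chair. The seat is a 459×406×40 mm slab with its top at z = 479 mm, on four 46×46 mm corner legs (flush with the seat edges, standing on z = 0). A flat backrest 32 mm thick, 506 mm tall, spans the full seat width and rises from the seat top along its +y edge, rear face flush with the rear of the seat.


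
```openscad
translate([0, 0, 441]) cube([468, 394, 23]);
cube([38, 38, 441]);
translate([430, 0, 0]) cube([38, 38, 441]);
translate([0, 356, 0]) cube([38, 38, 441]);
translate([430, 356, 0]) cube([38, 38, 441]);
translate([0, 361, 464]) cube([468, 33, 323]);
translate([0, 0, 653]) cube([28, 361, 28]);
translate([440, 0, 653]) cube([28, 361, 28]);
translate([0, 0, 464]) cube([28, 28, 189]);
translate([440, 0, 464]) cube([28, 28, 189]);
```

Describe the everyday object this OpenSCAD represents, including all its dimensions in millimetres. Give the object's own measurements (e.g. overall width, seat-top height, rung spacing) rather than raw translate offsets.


A chair. The seat is a 468×394×23 mm slab with its top at z = 464 mm, on four 38×38 mm corner legs (flush with the seat edges, standing on z = 0). A flat backrest 33 mm thick, 323 mm tall, spans the full seat width and rises from the seat top along its +y edge, rear face flush with the rear of the seat. Two armrests of 28×28 mm section run along each side from the seat's front edge to the front of the backrest, top faces 217 mm above the seat top and outer faces flush with the seat's x-edges; a 28×28 mm post under the front of each armrest stands on the seat at the front corner.


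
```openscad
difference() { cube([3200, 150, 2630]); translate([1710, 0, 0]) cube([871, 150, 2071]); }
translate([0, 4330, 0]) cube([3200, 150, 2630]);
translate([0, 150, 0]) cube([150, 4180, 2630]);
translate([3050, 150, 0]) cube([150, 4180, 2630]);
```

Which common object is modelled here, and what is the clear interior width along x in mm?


A single room. The interior width is 2900 mm.

Four walls enclosing a rectangle with a door in the front wall — a room. Outside width 3200 minus two 150 mm walls gives 2900 mm.


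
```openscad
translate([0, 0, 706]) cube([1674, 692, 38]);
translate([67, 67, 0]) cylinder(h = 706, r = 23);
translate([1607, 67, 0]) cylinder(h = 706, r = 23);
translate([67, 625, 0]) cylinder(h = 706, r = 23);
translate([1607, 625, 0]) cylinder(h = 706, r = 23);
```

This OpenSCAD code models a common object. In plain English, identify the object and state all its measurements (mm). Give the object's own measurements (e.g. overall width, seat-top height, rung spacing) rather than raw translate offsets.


A rectangular dining table. The top is 1674×692×38 mm with its upper surface at z = 744 mm. It stands on four round legs of 46 mm diameter, each leg's bounding box inset 44 mm from the nearest pair of top edges, running from the floor to the underside of the top.


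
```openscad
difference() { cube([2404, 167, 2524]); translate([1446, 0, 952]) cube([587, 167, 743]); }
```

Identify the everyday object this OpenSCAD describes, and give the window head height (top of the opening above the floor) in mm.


A wall with a window opening. The window head height is 1695 mm.

A wall with a rectangular opening subtracted — a window. Sill at z = 952, opening 743 mm tall, so the head is at 952 + 743 = 1695 mm.


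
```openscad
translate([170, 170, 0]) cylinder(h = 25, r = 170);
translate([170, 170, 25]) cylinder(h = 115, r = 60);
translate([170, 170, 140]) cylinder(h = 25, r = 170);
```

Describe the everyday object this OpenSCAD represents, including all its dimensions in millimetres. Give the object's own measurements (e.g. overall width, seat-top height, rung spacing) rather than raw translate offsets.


A spool: two coaxial disc flanges of radius 170 mm and thickness 25 mm, joined by a core cylinder of radius 60 mm and height 115 mm. The lower flange rests on z = 0 and the three cylinders share a vertical axis.


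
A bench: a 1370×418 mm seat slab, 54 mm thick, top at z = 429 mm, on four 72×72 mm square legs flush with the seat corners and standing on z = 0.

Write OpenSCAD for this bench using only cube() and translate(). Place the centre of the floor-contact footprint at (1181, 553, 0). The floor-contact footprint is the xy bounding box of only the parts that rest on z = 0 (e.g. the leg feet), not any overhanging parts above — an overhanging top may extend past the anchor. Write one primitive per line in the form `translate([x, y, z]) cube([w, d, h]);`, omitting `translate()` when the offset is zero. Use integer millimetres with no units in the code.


// leg_h = 429 − 54 = 375
translate([496, 344, 375]) cube([1370, 418, 54]);
translate([496, 344, 0]) cube([72, 72, 375]);
translate([496, 690, 0]) cube([72, 72, 375]);
translate([1794, 344, 0]) cube([72, 72, 375]);
translate([1794, 690, 0]) cube([72, 72, 375]);


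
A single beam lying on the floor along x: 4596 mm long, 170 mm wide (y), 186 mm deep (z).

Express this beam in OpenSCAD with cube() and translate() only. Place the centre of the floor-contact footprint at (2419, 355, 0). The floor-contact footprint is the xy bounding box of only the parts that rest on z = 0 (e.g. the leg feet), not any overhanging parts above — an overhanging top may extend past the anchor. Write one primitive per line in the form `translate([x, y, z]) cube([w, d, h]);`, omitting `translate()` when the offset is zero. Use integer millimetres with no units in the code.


translate([121, 270, 0]) cube([4596, 170, 186]);


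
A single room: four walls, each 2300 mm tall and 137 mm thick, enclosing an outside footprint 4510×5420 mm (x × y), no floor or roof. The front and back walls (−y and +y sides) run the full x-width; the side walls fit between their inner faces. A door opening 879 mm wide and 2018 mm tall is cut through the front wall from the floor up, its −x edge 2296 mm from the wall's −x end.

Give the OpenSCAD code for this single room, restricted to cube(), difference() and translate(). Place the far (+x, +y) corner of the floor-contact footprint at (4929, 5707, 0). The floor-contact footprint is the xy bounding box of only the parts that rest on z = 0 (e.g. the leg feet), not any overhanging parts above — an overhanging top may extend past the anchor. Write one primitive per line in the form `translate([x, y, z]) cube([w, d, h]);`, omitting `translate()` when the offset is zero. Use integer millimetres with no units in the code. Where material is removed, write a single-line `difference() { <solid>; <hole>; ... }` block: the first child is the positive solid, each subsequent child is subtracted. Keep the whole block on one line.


difference() { translate([419, 287, 0]) cube([4510, 137, 2300]); translate([2715, 287, 0]) cube([879, 137, 2018]); }
translate([419, 5570, 0]) cube([4510, 137, 2300]);
translate([419, 424, 0]) cube([137, 5146, 2300]);
translate([4792, 424, 0]) cube([137, 5146, 2300]);


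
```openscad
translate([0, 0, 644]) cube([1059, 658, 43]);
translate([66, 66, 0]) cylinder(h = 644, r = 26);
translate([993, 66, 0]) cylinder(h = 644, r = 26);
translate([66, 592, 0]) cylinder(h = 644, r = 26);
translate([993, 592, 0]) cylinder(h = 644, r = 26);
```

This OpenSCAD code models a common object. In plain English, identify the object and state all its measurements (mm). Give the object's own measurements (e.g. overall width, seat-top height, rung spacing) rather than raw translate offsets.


A rectangular dining table. The top is 1059×658×43 mm with its upper surface at z = 687 mm. It stands on four round legs of 52 mm diameter, each leg's bounding box inset 40 mm from the nearest pair of top edges, running from the floor to the underside of the top.


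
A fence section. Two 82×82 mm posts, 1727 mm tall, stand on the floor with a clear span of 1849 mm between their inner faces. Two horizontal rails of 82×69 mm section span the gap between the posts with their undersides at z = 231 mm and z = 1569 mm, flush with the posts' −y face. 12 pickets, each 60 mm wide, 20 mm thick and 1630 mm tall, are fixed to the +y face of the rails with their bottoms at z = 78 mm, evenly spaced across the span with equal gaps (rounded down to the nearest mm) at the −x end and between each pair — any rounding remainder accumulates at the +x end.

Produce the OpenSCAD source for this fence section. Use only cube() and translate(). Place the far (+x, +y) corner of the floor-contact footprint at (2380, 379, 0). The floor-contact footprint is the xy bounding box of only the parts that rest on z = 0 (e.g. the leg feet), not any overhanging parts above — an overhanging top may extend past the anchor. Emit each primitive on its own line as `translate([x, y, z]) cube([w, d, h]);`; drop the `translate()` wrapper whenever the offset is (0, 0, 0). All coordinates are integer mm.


translate([367, 297, 0]) cube([82, 82, 1727]);
translate([2298, 297, 0]) cube([82, 82, 1727]);
translate([449, 297, 231]) cube([1849, 82, 69]);
translate([449, 297, 1569]) cube([1849, 82, 69]);
translate([535, 379, 78]) cube([60, 20, 1630]);
translate([681, 379, 78]) cube([60, 20, 1630]);
translate([827, 379, 78]) cube([60, 20, 1630]);
translate([973, 379, 78]) cube([60, 20, 1630]);
translate([1119, 379, 78]) cube([60, 20, 1630]);
translate([1265, 379, 78]) cube([60, 20, 1630]);
translate([1411, 379, 78]) cube([60, 20, 1630]);
translate([1557, 379, 78]) cube([60, 20, 1630]);
translate([1703, 379, 78]) cube([60, 20, 1630]);
translate([1849, 379, 78]) cube([60, 20, 1630]);
translate([1995, 379, 78]) cube([60, 20, 1630]);
translate([2141, 379, 78]) cube([60, 20, 1630]);


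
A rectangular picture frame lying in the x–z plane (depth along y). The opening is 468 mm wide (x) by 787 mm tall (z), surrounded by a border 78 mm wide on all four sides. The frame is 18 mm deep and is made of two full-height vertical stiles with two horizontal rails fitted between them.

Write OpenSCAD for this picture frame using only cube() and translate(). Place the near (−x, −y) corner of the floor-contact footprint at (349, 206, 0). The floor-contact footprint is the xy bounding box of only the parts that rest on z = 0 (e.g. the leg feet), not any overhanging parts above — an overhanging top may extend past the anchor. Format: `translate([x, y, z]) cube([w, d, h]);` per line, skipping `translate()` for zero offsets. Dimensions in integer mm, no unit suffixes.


translate([349, 206, 0]) cube([78, 18, 943]);
translate([895, 206, 0]) cube([78, 18, 943]);
translate([427, 206, 0]) cube([468, 18, 78]);
translate([427, 206, 865]) cube([468, 18, 78]);


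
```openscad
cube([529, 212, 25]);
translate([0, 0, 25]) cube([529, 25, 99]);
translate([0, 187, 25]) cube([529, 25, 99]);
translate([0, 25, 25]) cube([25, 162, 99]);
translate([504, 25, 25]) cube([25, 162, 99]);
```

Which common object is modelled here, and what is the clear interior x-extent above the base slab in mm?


An open box. The internal width is 479 mm.

A 529×212 base slab with four walls standing on it — an open box. The base is 529 mm wide and the walls are 25 mm thick, so the internal width is 529 − 2 × 25 = 479 mm.


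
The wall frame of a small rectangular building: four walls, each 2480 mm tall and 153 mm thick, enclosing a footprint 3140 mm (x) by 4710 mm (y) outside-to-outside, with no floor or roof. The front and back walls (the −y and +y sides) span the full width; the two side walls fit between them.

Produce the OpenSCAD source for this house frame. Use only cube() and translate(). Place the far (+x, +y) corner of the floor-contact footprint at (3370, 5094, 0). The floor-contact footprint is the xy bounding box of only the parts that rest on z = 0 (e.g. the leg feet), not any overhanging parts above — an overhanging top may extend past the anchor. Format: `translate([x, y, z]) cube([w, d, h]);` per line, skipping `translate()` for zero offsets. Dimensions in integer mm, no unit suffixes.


translate([230, 384, 0]) cube([3140, 153, 2480]);
translate([230, 4941, 0]) cube([3140, 153, 2480]);
translate([230, 537, 0]) cube([153, 4404, 2480]);
translate([3217, 537, 0]) cube([153, 4404, 2480]);


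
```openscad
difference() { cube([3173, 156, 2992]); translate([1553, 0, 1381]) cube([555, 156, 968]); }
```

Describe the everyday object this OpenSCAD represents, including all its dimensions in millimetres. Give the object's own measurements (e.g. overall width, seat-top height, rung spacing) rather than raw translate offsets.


A wall 3173 mm long (x), 156 mm thick (y), 2992 mm tall, with a rectangular window opening cut through it. The opening is 555 mm wide and 968 mm tall; its sill is at z = 1381 mm and its near (−x) edge is 1553 mm from the wall's −x end. The opening passes through the full wall thickness.


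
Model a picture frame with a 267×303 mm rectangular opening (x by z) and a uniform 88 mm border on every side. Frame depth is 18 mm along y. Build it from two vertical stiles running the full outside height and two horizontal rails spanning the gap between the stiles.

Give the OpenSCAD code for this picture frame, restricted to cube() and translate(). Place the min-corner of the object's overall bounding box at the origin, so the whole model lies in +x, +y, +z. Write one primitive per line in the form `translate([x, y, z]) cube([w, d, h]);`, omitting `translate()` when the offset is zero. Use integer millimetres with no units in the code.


cube([88, 18, 479]);
translate([355, 0, 0]) cube([88, 18, 479]);
translate([88, 0, 0]) cube([267, 18, 88]);
translate([88, 0, 391]) cube([267, 18, 88]);


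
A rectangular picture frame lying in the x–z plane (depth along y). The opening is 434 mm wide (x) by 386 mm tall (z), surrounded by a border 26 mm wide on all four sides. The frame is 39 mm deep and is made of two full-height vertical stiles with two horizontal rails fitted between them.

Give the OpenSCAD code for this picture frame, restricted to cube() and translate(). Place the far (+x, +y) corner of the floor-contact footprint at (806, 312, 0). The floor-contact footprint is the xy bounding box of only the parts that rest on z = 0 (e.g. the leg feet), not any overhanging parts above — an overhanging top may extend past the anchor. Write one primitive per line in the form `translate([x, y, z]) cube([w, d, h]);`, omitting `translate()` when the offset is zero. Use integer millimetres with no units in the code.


translate([320, 273, 0]) cube([26, 39, 438]);
translate([780, 273, 0]) cube([26, 39, 438]);
translate([346, 273, 0]) cube([434, 39, 26]);
translate([346, 273, 412]) cube([434, 39, 26]);


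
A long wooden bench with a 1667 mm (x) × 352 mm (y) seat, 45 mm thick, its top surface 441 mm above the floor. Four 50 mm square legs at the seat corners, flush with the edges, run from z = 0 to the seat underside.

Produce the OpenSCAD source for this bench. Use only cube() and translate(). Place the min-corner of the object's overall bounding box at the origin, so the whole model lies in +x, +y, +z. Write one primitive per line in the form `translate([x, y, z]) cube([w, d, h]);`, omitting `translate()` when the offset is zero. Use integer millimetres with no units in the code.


// leg_h = 441 − 45 = 396
translate([0, 0, 396]) cube([1667, 352, 45]);
cube([50, 50, 396]);
translate([0, 302, 0]) cube([50, 50, 396]);
translate([1617, 0, 0]) cube([50, 50, 396]);
translate([1617, 302, 0]) cube([50, 50, 396]);


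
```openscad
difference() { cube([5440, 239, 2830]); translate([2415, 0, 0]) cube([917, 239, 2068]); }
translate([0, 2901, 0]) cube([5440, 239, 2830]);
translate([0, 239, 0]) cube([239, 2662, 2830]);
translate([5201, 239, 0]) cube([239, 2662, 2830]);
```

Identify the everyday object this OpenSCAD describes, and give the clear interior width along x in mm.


A single room. The interior width is 4962 mm.

Four walls enclosing a rectangle with a door in the front wall — a room. Outside width 5440 minus two 239 mm walls gives 4962 mm.


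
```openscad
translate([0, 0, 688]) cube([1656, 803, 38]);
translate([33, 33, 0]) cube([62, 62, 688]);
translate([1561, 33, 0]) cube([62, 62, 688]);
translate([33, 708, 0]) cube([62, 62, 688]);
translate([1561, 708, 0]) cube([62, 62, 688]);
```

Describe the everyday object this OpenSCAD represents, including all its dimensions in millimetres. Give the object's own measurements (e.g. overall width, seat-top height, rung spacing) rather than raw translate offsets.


A rectangular dining table. The top is 1656×803×38 mm with its upper surface at z = 726 mm. It stands on four 62×62 mm square legs, each inset 33 mm from the nearest pair of top edges, running from the floor to the underside of the top.


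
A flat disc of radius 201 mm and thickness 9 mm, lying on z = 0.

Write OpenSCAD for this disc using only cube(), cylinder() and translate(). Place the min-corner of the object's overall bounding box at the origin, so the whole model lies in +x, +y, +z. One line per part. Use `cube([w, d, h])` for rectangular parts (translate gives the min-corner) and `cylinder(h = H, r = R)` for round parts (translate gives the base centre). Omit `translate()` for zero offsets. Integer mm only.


translate([201, 201, 0]) cylinder(h = 9, r = 201);


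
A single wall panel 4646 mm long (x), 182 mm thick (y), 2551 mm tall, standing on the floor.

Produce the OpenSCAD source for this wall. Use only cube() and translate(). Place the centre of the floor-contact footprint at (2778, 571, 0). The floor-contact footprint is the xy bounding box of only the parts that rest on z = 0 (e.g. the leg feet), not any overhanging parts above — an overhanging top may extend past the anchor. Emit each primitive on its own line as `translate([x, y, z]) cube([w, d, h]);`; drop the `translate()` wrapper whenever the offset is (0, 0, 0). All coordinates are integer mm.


translate([455, 480, 0]) cube([4646, 182, 2551]);


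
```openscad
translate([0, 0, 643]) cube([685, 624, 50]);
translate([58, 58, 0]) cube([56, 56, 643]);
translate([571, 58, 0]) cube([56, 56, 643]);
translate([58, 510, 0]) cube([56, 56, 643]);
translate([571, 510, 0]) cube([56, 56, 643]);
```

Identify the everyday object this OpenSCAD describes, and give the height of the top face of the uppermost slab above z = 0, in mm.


A table. The table height is 693 mm.

A 685×624×50 slab sits at z = 643 on four 56 mm square posts — a table. The top surface is at 643 + 50 = 693 mm.


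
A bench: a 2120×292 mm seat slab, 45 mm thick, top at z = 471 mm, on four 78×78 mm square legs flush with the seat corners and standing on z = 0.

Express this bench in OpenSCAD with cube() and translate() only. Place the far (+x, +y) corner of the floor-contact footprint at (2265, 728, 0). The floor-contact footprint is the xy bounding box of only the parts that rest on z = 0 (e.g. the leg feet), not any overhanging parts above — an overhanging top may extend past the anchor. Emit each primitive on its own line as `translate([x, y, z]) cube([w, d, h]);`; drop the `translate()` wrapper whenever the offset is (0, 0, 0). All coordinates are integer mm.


translate([145, 436, 426]) cube([2120, 292, 45]);
translate([145, 436, 0]) cube([78, 78, 426]);
translate([145, 650, 0]) cube([78, 78, 426]);
translate([2187, 436, 0]) cube([78, 78, 426]);
translate([2187, 650, 0]) cube([78, 78, 426]);


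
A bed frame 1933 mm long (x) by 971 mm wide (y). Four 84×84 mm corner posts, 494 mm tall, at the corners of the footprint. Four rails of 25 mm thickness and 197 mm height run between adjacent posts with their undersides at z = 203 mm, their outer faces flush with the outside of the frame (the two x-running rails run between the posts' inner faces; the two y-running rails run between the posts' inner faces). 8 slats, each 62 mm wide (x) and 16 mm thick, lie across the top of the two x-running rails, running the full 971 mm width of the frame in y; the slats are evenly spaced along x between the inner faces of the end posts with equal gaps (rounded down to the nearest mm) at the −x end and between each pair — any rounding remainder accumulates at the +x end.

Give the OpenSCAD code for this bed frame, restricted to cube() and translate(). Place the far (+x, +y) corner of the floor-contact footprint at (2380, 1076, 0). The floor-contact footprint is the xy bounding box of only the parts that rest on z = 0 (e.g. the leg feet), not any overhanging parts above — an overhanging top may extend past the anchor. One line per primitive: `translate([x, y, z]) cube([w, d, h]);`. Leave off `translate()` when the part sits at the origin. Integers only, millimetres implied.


// slat z = rail_z + rail_h = 203 + 197 = 400
// slat gap = ⌊(1765 − 8·62) / 9⌋ = 141
translate([447, 105, 0]) cube([84, 84, 494]);
translate([447, 992, 0]) cube([84, 84, 494]);
translate([2296, 105, 0]) cube([84, 84, 494]);
translate([2296, 992, 0]) cube([84, 84, 494]);
translate([531, 105, 203]) cube([1765, 25, 197]);
translate([531, 1051, 203]) cube([1765, 25, 197]);
translate([447, 189, 203]) cube([25, 803, 197]);
translate([2355, 189, 203]) cube([25, 803, 197]);
translate([672, 105, 400]) cube([62, 971, 16]);
translate([875, 105, 400]) cube([62, 971, 16]);
translate([1078, 105, 400]) cube([62, 971, 16]);
translate([1281, 105, 400]) cube([62, 971, 16]);
translate([1484, 105, 400]) cube([62, 971, 16]);
translate([1687, 105, 400]) cube([62, 971, 16]);
translate([1890, 105, 400]) cube([62, 971, 16]);
translate([2093, 105, 400]) cube([62, 971, 16]);


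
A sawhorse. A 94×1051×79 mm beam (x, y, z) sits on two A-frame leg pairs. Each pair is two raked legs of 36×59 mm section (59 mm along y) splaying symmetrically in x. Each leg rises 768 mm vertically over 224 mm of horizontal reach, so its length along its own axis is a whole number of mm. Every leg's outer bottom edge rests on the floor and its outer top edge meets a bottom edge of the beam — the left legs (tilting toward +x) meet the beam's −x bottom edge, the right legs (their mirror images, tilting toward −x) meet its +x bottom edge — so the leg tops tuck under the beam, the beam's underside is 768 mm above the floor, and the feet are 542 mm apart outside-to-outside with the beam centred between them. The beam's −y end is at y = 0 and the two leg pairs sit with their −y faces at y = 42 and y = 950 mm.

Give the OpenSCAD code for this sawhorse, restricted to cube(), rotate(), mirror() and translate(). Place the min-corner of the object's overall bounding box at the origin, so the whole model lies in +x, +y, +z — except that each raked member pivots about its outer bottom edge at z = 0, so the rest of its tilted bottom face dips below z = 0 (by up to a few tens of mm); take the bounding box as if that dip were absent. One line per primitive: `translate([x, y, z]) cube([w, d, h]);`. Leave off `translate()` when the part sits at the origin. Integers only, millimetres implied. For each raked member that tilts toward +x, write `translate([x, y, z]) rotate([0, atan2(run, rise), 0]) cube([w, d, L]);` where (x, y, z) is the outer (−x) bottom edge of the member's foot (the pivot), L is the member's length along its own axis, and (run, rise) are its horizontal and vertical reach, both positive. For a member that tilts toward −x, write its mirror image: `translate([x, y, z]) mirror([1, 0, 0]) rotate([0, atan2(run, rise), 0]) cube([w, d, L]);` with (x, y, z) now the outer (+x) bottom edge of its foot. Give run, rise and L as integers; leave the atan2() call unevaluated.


translate([224, 0, 768]) cube([94, 1051, 79]);
translate([0, 42, 0]) rotate([0, atan2(224, 768), 0]) cube([36, 59, 800]);
translate([542, 42, 0]) mirror([1, 0, 0]) rotate([0, atan2(224, 768), 0]) cube([36, 59, 800]);
translate([0, 950, 0]) rotate([0, atan2(224, 768), 0]) cube([36, 59, 800]);
translate([542, 950, 0]) mirror([1, 0, 0]) rotate([0, atan2(224, 768), 0]) cube([36, 59, 800]);


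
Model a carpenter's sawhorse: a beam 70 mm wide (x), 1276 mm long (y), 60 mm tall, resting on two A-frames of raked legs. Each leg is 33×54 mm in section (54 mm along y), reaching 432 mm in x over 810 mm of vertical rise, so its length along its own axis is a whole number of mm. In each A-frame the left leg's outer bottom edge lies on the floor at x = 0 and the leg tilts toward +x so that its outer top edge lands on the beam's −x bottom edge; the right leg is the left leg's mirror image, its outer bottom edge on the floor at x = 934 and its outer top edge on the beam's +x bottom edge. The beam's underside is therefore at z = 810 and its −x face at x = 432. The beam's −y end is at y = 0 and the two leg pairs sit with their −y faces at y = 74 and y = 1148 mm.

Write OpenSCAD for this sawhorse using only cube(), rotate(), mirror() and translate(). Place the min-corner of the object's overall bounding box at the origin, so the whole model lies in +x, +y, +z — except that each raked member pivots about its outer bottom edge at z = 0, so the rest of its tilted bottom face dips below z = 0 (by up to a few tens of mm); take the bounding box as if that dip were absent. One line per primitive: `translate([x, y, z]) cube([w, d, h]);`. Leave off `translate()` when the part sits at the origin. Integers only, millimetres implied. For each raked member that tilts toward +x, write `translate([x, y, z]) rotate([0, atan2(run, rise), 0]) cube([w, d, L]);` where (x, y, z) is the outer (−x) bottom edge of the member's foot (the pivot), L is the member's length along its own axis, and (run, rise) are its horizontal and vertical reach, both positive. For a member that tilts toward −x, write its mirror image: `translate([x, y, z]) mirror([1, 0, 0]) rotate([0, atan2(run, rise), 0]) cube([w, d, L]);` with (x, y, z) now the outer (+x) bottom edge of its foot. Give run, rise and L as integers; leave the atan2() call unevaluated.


// leg length = √(432² + 810²) = 918
// right-leg outer foot x = 2·432 + 70 = 934
// beam min-corner = (432, 0, 810)
translate([432, 0, 810]) cube([70, 1276, 60]);
translate([0, 74, 0]) rotate([0, atan2(432, 810), 0]) cube([33, 54, 918]);
translate([934, 74, 0]) mirror([1, 0, 0]) rotate([0, atan2(432, 810), 0]) cube([33, 54, 918]);
translate([0, 1148, 0]) rotate([0, atan2(432, 810), 0]) cube([33, 54, 918]);
translate([934, 1148, 0]) mirror([1, 0, 0]) rotate([0, atan2(432, 810), 0]) cube([33, 54, 918]);


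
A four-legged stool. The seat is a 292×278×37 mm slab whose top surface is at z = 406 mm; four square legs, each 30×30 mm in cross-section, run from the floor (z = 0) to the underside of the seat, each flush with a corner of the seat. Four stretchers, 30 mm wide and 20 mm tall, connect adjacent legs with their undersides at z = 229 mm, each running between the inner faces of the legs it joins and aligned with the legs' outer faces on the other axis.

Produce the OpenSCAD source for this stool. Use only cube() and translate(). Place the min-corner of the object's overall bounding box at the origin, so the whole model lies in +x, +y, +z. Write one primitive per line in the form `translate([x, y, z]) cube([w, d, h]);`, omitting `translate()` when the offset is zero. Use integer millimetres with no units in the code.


translate([0, 0, 369]) cube([292, 278, 37]);
cube([30, 30, 369]);
translate([262, 0, 0]) cube([30, 30, 369]);
translate([0, 248, 0]) cube([30, 30, 369]);
translate([262, 248, 0]) cube([30, 30, 369]);
translate([30, 0, 229]) cube([232, 30, 20]);
translate([30, 248, 229]) cube([232, 30, 20]);
translate([0, 30, 229]) cube([30, 218, 20]);
translate([262, 30, 229]) cube([30, 218, 20]);
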